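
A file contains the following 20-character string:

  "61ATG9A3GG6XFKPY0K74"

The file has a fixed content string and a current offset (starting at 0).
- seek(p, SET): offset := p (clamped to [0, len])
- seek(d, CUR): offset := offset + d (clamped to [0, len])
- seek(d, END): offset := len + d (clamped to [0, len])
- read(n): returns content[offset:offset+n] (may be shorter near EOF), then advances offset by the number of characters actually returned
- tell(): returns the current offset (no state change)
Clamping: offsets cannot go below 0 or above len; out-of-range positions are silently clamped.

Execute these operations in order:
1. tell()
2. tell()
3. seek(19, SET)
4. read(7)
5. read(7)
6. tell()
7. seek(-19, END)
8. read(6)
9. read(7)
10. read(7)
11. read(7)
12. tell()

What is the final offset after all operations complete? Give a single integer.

Answer: 20

Derivation:
After 1 (tell()): offset=0
After 2 (tell()): offset=0
After 3 (seek(19, SET)): offset=19
After 4 (read(7)): returned '4', offset=20
After 5 (read(7)): returned '', offset=20
After 6 (tell()): offset=20
After 7 (seek(-19, END)): offset=1
After 8 (read(6)): returned '1ATG9A', offset=7
After 9 (read(7)): returned '3GG6XFK', offset=14
After 10 (read(7)): returned 'PY0K74', offset=20
After 11 (read(7)): returned '', offset=20
After 12 (tell()): offset=20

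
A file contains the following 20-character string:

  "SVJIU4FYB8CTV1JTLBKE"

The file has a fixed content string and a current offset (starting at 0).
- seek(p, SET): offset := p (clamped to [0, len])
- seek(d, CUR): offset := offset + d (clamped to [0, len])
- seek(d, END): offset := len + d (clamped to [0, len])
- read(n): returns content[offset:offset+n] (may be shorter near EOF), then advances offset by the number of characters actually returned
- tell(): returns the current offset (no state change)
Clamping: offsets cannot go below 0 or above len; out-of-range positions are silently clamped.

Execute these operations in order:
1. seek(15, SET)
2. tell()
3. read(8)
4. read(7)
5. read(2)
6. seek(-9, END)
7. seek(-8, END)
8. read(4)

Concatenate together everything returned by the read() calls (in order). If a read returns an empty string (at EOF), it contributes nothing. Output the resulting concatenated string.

After 1 (seek(15, SET)): offset=15
After 2 (tell()): offset=15
After 3 (read(8)): returned 'TLBKE', offset=20
After 4 (read(7)): returned '', offset=20
After 5 (read(2)): returned '', offset=20
After 6 (seek(-9, END)): offset=11
After 7 (seek(-8, END)): offset=12
After 8 (read(4)): returned 'V1JT', offset=16

Answer: TLBKEV1JT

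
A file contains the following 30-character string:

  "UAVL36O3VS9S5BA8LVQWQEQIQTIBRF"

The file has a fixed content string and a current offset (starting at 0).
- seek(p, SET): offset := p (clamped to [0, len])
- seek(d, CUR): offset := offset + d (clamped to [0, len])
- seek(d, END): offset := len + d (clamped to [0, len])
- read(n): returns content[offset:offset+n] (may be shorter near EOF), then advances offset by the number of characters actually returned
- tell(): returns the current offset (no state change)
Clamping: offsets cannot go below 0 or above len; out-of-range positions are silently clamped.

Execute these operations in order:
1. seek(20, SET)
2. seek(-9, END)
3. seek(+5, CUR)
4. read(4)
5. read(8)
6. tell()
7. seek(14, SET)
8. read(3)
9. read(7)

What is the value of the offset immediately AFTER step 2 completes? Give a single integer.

Answer: 21

Derivation:
After 1 (seek(20, SET)): offset=20
After 2 (seek(-9, END)): offset=21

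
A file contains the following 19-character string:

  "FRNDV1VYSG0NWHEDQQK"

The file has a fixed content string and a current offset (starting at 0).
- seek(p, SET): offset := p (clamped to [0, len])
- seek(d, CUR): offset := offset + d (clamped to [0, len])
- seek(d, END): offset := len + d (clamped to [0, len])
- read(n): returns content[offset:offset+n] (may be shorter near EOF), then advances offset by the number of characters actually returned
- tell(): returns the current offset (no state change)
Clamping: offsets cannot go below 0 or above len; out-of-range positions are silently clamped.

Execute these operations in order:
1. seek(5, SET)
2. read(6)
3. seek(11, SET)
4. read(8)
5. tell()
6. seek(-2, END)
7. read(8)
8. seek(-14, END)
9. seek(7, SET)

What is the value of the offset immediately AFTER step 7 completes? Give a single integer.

Answer: 19

Derivation:
After 1 (seek(5, SET)): offset=5
After 2 (read(6)): returned '1VYSG0', offset=11
After 3 (seek(11, SET)): offset=11
After 4 (read(8)): returned 'NWHEDQQK', offset=19
After 5 (tell()): offset=19
After 6 (seek(-2, END)): offset=17
After 7 (read(8)): returned 'QK', offset=19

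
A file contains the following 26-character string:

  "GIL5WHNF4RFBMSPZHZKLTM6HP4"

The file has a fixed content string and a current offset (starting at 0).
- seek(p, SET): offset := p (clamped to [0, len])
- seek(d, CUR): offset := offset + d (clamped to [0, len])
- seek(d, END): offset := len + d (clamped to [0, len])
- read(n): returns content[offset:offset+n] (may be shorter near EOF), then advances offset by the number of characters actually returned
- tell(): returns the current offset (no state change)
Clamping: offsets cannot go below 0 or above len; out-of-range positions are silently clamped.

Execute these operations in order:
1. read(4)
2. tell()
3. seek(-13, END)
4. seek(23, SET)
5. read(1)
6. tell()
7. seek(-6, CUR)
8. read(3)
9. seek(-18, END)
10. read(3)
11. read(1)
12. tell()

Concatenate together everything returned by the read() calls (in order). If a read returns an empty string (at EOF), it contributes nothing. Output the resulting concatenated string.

After 1 (read(4)): returned 'GIL5', offset=4
After 2 (tell()): offset=4
After 3 (seek(-13, END)): offset=13
After 4 (seek(23, SET)): offset=23
After 5 (read(1)): returned 'H', offset=24
After 6 (tell()): offset=24
After 7 (seek(-6, CUR)): offset=18
After 8 (read(3)): returned 'KLT', offset=21
After 9 (seek(-18, END)): offset=8
After 10 (read(3)): returned '4RF', offset=11
After 11 (read(1)): returned 'B', offset=12
After 12 (tell()): offset=12

Answer: GIL5HKLT4RFB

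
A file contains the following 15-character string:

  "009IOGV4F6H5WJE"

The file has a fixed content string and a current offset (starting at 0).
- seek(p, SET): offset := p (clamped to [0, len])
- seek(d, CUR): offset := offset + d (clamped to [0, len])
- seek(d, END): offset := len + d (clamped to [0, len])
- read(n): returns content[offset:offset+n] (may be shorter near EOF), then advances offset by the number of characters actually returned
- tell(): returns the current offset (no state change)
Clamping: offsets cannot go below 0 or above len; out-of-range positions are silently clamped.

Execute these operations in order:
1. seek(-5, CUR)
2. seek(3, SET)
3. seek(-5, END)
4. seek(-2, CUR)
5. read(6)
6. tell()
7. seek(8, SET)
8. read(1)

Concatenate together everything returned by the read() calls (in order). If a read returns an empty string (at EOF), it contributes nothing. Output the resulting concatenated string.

After 1 (seek(-5, CUR)): offset=0
After 2 (seek(3, SET)): offset=3
After 3 (seek(-5, END)): offset=10
After 4 (seek(-2, CUR)): offset=8
After 5 (read(6)): returned 'F6H5WJ', offset=14
After 6 (tell()): offset=14
After 7 (seek(8, SET)): offset=8
After 8 (read(1)): returned 'F', offset=9

Answer: F6H5WJF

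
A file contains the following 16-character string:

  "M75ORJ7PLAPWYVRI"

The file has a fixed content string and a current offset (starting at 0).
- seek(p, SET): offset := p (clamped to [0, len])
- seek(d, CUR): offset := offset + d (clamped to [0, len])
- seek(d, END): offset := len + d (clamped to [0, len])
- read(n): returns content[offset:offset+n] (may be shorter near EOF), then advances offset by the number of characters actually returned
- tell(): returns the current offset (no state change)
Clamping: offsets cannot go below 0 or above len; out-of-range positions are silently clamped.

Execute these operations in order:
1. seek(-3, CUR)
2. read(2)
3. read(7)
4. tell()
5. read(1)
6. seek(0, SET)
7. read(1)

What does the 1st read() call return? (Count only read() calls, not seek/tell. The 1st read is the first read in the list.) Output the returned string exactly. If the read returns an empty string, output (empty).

After 1 (seek(-3, CUR)): offset=0
After 2 (read(2)): returned 'M7', offset=2
After 3 (read(7)): returned '5ORJ7PL', offset=9
After 4 (tell()): offset=9
After 5 (read(1)): returned 'A', offset=10
After 6 (seek(0, SET)): offset=0
After 7 (read(1)): returned 'M', offset=1

Answer: M7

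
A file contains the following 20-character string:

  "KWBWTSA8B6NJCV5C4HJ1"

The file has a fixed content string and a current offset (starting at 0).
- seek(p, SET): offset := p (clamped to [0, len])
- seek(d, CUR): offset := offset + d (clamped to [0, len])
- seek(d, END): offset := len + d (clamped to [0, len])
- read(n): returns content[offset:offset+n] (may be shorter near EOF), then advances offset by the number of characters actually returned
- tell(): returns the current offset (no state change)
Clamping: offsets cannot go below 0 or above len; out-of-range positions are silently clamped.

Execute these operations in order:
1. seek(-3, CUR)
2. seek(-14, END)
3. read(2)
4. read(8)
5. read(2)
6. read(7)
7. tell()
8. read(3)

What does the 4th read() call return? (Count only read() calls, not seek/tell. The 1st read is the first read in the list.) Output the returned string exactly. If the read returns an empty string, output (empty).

After 1 (seek(-3, CUR)): offset=0
After 2 (seek(-14, END)): offset=6
After 3 (read(2)): returned 'A8', offset=8
After 4 (read(8)): returned 'B6NJCV5C', offset=16
After 5 (read(2)): returned '4H', offset=18
After 6 (read(7)): returned 'J1', offset=20
After 7 (tell()): offset=20
After 8 (read(3)): returned '', offset=20

Answer: J1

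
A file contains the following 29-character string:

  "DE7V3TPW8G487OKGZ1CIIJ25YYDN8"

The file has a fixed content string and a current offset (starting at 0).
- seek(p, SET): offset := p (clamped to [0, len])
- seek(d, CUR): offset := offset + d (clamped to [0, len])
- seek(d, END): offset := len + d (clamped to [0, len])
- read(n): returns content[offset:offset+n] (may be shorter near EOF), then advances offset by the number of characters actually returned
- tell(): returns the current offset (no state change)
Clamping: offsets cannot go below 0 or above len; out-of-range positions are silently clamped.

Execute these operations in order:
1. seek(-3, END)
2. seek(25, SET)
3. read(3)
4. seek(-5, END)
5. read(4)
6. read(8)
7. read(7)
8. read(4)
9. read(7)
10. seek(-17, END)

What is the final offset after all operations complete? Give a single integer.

After 1 (seek(-3, END)): offset=26
After 2 (seek(25, SET)): offset=25
After 3 (read(3)): returned 'YDN', offset=28
After 4 (seek(-5, END)): offset=24
After 5 (read(4)): returned 'YYDN', offset=28
After 6 (read(8)): returned '8', offset=29
After 7 (read(7)): returned '', offset=29
After 8 (read(4)): returned '', offset=29
After 9 (read(7)): returned '', offset=29
After 10 (seek(-17, END)): offset=12

Answer: 12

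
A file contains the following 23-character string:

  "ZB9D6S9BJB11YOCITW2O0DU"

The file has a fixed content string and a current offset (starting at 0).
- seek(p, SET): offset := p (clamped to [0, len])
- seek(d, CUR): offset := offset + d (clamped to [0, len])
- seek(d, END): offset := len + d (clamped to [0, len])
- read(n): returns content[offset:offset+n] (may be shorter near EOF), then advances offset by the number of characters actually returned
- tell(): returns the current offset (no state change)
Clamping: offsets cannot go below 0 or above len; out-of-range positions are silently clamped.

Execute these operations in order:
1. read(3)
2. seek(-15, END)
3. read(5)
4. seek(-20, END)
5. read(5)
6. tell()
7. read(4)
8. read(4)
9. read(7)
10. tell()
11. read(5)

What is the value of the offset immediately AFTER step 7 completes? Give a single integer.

Answer: 12

Derivation:
After 1 (read(3)): returned 'ZB9', offset=3
After 2 (seek(-15, END)): offset=8
After 3 (read(5)): returned 'JB11Y', offset=13
After 4 (seek(-20, END)): offset=3
After 5 (read(5)): returned 'D6S9B', offset=8
After 6 (tell()): offset=8
After 7 (read(4)): returned 'JB11', offset=12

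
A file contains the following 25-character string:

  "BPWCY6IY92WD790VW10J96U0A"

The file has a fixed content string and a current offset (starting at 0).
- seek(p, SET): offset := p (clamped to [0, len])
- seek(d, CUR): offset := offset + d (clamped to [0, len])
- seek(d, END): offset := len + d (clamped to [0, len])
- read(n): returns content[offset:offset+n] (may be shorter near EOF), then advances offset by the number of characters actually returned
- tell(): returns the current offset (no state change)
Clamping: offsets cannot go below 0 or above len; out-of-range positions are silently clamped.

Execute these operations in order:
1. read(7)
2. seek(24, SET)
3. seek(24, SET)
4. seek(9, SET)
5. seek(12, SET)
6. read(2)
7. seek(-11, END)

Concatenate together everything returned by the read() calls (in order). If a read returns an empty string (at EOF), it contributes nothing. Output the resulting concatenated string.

After 1 (read(7)): returned 'BPWCY6I', offset=7
After 2 (seek(24, SET)): offset=24
After 3 (seek(24, SET)): offset=24
After 4 (seek(9, SET)): offset=9
After 5 (seek(12, SET)): offset=12
After 6 (read(2)): returned '79', offset=14
After 7 (seek(-11, END)): offset=14

Answer: BPWCY6I79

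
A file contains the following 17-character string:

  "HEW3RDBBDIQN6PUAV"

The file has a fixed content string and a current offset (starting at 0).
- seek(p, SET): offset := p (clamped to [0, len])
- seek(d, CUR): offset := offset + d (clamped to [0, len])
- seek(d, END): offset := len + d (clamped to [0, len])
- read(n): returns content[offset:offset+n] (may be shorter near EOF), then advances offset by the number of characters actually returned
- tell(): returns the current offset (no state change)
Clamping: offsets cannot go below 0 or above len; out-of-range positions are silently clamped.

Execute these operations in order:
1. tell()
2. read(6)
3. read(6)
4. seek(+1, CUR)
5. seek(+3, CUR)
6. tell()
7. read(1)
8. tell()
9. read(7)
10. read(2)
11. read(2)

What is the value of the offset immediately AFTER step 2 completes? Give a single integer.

Answer: 6

Derivation:
After 1 (tell()): offset=0
After 2 (read(6)): returned 'HEW3RD', offset=6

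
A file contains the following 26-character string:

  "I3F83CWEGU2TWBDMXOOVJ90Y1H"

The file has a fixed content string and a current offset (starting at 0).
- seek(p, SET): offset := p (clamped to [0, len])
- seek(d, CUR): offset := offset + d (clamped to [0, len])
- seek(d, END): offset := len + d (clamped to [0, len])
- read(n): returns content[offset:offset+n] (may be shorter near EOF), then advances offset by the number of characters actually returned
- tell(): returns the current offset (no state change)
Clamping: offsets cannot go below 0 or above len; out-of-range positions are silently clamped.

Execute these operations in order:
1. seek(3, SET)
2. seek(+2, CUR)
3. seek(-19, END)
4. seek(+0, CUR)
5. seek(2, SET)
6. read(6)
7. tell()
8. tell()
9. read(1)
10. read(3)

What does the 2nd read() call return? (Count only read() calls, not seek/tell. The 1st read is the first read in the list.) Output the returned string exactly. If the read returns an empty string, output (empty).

Answer: G

Derivation:
After 1 (seek(3, SET)): offset=3
After 2 (seek(+2, CUR)): offset=5
After 3 (seek(-19, END)): offset=7
After 4 (seek(+0, CUR)): offset=7
After 5 (seek(2, SET)): offset=2
After 6 (read(6)): returned 'F83CWE', offset=8
After 7 (tell()): offset=8
After 8 (tell()): offset=8
After 9 (read(1)): returned 'G', offset=9
After 10 (read(3)): returned 'U2T', offset=12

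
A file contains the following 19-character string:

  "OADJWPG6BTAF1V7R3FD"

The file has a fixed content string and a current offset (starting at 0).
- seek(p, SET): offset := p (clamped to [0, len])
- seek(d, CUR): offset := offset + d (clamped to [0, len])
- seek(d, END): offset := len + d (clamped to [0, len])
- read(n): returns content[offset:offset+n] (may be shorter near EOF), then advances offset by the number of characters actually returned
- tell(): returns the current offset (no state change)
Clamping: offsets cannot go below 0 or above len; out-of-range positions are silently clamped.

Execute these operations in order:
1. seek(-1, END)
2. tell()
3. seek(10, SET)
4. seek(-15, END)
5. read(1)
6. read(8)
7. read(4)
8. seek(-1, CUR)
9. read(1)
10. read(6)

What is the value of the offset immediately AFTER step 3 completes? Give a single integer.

After 1 (seek(-1, END)): offset=18
After 2 (tell()): offset=18
After 3 (seek(10, SET)): offset=10

Answer: 10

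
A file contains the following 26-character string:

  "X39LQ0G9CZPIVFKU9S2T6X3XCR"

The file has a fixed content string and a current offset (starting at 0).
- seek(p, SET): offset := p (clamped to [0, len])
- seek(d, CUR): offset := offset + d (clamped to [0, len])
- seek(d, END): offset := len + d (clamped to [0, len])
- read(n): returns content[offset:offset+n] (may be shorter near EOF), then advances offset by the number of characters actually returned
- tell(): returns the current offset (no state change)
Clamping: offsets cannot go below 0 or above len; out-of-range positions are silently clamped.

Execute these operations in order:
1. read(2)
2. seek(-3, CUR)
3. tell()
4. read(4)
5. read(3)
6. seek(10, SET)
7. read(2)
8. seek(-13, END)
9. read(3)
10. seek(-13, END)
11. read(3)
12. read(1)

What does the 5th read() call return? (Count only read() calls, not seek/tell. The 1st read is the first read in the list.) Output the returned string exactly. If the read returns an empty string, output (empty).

After 1 (read(2)): returned 'X3', offset=2
After 2 (seek(-3, CUR)): offset=0
After 3 (tell()): offset=0
After 4 (read(4)): returned 'X39L', offset=4
After 5 (read(3)): returned 'Q0G', offset=7
After 6 (seek(10, SET)): offset=10
After 7 (read(2)): returned 'PI', offset=12
After 8 (seek(-13, END)): offset=13
After 9 (read(3)): returned 'FKU', offset=16
After 10 (seek(-13, END)): offset=13
After 11 (read(3)): returned 'FKU', offset=16
After 12 (read(1)): returned '9', offset=17

Answer: FKU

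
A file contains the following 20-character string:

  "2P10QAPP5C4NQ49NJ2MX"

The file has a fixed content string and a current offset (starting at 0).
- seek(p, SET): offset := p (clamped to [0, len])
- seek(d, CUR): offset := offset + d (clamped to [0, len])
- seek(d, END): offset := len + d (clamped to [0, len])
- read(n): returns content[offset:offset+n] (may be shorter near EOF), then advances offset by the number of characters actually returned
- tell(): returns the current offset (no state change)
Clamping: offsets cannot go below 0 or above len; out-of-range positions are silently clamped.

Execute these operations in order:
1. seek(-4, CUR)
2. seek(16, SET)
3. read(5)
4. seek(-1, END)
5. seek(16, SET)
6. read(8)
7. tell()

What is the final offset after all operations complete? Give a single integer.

Answer: 20

Derivation:
After 1 (seek(-4, CUR)): offset=0
After 2 (seek(16, SET)): offset=16
After 3 (read(5)): returned 'J2MX', offset=20
After 4 (seek(-1, END)): offset=19
After 5 (seek(16, SET)): offset=16
After 6 (read(8)): returned 'J2MX', offset=20
After 7 (tell()): offset=20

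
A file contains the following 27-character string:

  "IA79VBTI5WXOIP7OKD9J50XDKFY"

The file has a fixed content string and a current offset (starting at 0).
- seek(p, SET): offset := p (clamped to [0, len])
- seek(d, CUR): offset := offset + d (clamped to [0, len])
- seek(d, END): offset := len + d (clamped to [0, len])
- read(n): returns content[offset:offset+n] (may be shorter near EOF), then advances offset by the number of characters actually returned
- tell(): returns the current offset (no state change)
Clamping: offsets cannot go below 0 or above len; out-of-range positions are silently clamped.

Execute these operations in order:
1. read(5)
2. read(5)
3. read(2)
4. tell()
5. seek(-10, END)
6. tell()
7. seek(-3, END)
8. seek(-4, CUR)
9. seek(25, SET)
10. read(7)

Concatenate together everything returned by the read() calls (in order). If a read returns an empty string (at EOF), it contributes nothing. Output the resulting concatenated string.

Answer: IA79VBTI5WXOFY

Derivation:
After 1 (read(5)): returned 'IA79V', offset=5
After 2 (read(5)): returned 'BTI5W', offset=10
After 3 (read(2)): returned 'XO', offset=12
After 4 (tell()): offset=12
After 5 (seek(-10, END)): offset=17
After 6 (tell()): offset=17
After 7 (seek(-3, END)): offset=24
After 8 (seek(-4, CUR)): offset=20
After 9 (seek(25, SET)): offset=25
After 10 (read(7)): returned 'FY', offset=27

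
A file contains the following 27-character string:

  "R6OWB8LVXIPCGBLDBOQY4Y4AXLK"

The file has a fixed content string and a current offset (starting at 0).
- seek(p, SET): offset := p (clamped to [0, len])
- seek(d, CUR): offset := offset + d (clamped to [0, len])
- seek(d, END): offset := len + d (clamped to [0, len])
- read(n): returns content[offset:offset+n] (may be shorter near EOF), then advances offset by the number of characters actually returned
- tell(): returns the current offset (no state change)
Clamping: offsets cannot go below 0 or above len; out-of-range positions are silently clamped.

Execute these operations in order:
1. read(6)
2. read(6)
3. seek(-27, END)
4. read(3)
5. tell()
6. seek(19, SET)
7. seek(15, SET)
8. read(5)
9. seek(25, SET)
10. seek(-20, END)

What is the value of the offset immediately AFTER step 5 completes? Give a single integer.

Answer: 3

Derivation:
After 1 (read(6)): returned 'R6OWB8', offset=6
After 2 (read(6)): returned 'LVXIPC', offset=12
After 3 (seek(-27, END)): offset=0
After 4 (read(3)): returned 'R6O', offset=3
After 5 (tell()): offset=3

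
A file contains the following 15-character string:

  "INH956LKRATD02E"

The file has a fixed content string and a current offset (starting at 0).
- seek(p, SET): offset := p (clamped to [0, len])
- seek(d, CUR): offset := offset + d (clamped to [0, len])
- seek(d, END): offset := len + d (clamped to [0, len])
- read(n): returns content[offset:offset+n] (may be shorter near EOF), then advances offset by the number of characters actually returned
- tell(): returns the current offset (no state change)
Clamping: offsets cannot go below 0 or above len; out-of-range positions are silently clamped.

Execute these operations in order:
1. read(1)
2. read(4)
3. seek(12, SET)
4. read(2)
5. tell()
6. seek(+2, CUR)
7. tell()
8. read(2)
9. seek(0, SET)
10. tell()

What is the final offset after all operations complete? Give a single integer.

Answer: 0

Derivation:
After 1 (read(1)): returned 'I', offset=1
After 2 (read(4)): returned 'NH95', offset=5
After 3 (seek(12, SET)): offset=12
After 4 (read(2)): returned '02', offset=14
After 5 (tell()): offset=14
After 6 (seek(+2, CUR)): offset=15
After 7 (tell()): offset=15
After 8 (read(2)): returned '', offset=15
After 9 (seek(0, SET)): offset=0
After 10 (tell()): offset=0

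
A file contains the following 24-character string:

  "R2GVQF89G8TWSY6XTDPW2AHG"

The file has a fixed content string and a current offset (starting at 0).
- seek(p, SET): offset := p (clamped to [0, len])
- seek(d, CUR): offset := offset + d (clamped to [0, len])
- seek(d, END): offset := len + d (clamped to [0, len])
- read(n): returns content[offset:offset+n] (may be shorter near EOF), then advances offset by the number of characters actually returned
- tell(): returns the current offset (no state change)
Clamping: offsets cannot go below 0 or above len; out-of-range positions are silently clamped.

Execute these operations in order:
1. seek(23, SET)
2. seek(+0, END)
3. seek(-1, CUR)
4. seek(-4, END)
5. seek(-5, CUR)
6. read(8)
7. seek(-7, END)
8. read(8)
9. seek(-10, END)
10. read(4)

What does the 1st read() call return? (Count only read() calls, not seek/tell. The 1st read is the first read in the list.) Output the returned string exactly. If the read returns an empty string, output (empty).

After 1 (seek(23, SET)): offset=23
After 2 (seek(+0, END)): offset=24
After 3 (seek(-1, CUR)): offset=23
After 4 (seek(-4, END)): offset=20
After 5 (seek(-5, CUR)): offset=15
After 6 (read(8)): returned 'XTDPW2AH', offset=23
After 7 (seek(-7, END)): offset=17
After 8 (read(8)): returned 'DPW2AHG', offset=24
After 9 (seek(-10, END)): offset=14
After 10 (read(4)): returned '6XTD', offset=18

Answer: XTDPW2AH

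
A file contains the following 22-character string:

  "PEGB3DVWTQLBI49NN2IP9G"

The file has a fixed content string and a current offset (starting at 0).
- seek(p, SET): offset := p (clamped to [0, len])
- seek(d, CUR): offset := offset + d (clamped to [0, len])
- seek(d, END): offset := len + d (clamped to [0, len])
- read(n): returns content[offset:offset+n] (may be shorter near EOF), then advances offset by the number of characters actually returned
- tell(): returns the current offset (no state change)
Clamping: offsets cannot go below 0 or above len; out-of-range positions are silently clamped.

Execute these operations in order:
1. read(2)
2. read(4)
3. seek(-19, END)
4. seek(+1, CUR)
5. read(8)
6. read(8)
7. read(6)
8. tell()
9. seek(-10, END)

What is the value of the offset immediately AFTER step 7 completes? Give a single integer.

After 1 (read(2)): returned 'PE', offset=2
After 2 (read(4)): returned 'GB3D', offset=6
After 3 (seek(-19, END)): offset=3
After 4 (seek(+1, CUR)): offset=4
After 5 (read(8)): returned '3DVWTQLB', offset=12
After 6 (read(8)): returned 'I49NN2IP', offset=20
After 7 (read(6)): returned '9G', offset=22

Answer: 22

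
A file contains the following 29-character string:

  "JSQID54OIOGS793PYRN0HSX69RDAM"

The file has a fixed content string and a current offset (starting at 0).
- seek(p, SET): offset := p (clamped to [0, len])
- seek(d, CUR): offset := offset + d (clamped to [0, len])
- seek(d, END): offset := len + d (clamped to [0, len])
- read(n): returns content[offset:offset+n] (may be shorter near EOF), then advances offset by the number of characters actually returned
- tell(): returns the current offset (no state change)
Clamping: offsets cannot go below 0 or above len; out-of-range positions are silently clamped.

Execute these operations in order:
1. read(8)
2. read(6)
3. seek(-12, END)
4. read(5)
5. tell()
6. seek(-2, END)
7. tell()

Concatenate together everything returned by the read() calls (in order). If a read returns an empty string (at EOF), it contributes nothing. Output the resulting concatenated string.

After 1 (read(8)): returned 'JSQID54O', offset=8
After 2 (read(6)): returned 'IOGS79', offset=14
After 3 (seek(-12, END)): offset=17
After 4 (read(5)): returned 'RN0HS', offset=22
After 5 (tell()): offset=22
After 6 (seek(-2, END)): offset=27
After 7 (tell()): offset=27

Answer: JSQID54OIOGS79RN0HS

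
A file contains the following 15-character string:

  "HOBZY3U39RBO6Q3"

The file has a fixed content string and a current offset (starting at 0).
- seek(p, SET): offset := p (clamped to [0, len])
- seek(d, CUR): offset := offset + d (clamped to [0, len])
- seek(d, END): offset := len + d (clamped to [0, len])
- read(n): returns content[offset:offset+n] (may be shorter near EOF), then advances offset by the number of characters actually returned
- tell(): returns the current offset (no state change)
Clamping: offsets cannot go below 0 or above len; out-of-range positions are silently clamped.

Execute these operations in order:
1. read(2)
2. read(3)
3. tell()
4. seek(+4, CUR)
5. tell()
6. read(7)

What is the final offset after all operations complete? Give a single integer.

Answer: 15

Derivation:
After 1 (read(2)): returned 'HO', offset=2
After 2 (read(3)): returned 'BZY', offset=5
After 3 (tell()): offset=5
After 4 (seek(+4, CUR)): offset=9
After 5 (tell()): offset=9
After 6 (read(7)): returned 'RBO6Q3', offset=15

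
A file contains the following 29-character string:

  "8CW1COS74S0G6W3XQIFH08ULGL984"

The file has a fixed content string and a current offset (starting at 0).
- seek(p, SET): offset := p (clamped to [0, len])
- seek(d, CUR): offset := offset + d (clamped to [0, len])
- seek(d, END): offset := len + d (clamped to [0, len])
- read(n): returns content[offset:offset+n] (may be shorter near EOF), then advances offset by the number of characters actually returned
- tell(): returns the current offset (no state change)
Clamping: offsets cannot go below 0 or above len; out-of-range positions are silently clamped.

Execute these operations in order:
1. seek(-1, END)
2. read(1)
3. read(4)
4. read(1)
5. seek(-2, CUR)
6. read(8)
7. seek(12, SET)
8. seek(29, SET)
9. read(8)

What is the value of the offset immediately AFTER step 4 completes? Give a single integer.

After 1 (seek(-1, END)): offset=28
After 2 (read(1)): returned '4', offset=29
After 3 (read(4)): returned '', offset=29
After 4 (read(1)): returned '', offset=29

Answer: 29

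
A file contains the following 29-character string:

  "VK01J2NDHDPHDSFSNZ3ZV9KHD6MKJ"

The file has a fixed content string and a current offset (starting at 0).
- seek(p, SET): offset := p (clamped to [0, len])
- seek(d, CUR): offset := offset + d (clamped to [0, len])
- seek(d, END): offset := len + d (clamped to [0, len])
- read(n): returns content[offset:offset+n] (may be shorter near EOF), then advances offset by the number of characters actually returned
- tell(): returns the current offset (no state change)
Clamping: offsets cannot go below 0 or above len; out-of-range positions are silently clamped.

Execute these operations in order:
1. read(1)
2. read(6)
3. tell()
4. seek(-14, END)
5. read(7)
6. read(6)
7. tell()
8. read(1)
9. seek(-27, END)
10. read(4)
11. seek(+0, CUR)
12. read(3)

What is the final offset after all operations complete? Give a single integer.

After 1 (read(1)): returned 'V', offset=1
After 2 (read(6)): returned 'K01J2N', offset=7
After 3 (tell()): offset=7
After 4 (seek(-14, END)): offset=15
After 5 (read(7)): returned 'SNZ3ZV9', offset=22
After 6 (read(6)): returned 'KHD6MK', offset=28
After 7 (tell()): offset=28
After 8 (read(1)): returned 'J', offset=29
After 9 (seek(-27, END)): offset=2
After 10 (read(4)): returned '01J2', offset=6
After 11 (seek(+0, CUR)): offset=6
After 12 (read(3)): returned 'NDH', offset=9

Answer: 9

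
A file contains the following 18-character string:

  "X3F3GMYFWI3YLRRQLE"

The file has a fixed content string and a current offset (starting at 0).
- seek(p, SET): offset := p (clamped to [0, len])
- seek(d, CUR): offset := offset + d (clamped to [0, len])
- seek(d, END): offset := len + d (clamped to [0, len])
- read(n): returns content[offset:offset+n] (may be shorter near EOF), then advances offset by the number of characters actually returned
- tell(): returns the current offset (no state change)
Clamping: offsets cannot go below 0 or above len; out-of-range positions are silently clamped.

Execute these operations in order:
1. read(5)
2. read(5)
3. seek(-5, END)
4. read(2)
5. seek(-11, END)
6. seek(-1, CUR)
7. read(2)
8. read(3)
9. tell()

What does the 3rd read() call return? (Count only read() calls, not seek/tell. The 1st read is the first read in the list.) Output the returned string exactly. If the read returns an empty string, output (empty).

After 1 (read(5)): returned 'X3F3G', offset=5
After 2 (read(5)): returned 'MYFWI', offset=10
After 3 (seek(-5, END)): offset=13
After 4 (read(2)): returned 'RR', offset=15
After 5 (seek(-11, END)): offset=7
After 6 (seek(-1, CUR)): offset=6
After 7 (read(2)): returned 'YF', offset=8
After 8 (read(3)): returned 'WI3', offset=11
After 9 (tell()): offset=11

Answer: RR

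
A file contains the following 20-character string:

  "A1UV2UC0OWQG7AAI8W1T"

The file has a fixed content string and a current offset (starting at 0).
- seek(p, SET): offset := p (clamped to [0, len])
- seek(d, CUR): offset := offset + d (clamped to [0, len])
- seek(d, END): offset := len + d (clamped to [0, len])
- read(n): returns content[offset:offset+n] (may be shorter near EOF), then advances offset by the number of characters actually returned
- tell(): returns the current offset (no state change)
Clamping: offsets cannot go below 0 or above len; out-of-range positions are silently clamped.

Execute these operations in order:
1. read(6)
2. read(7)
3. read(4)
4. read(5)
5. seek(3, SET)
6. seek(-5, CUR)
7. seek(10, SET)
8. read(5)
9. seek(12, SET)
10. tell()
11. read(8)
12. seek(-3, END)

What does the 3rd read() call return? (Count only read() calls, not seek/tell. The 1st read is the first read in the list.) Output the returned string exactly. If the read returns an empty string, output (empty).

Answer: AAI8

Derivation:
After 1 (read(6)): returned 'A1UV2U', offset=6
After 2 (read(7)): returned 'C0OWQG7', offset=13
After 3 (read(4)): returned 'AAI8', offset=17
After 4 (read(5)): returned 'W1T', offset=20
After 5 (seek(3, SET)): offset=3
After 6 (seek(-5, CUR)): offset=0
After 7 (seek(10, SET)): offset=10
After 8 (read(5)): returned 'QG7AA', offset=15
After 9 (seek(12, SET)): offset=12
After 10 (tell()): offset=12
After 11 (read(8)): returned '7AAI8W1T', offset=20
After 12 (seek(-3, END)): offset=17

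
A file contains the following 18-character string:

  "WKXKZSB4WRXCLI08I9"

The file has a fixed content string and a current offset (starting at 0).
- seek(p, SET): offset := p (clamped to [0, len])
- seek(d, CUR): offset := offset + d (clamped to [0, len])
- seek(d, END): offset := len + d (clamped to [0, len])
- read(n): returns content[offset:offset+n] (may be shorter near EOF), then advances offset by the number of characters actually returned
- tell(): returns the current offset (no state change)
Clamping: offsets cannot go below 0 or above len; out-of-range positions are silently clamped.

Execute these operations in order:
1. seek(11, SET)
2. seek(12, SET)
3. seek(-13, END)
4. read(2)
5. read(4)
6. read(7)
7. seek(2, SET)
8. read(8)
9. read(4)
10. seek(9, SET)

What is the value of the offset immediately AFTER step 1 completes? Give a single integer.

Answer: 11

Derivation:
After 1 (seek(11, SET)): offset=11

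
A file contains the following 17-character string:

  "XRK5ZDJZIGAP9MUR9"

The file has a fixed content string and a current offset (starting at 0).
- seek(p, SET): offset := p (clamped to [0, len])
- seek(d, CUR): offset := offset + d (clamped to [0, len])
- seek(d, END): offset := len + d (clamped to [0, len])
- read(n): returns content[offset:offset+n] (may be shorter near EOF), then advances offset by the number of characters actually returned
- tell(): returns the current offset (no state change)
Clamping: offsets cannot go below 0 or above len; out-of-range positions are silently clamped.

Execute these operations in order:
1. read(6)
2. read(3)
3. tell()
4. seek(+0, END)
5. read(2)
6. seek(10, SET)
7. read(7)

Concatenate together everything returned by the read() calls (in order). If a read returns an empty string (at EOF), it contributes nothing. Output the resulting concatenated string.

Answer: XRK5ZDJZIAP9MUR9

Derivation:
After 1 (read(6)): returned 'XRK5ZD', offset=6
After 2 (read(3)): returned 'JZI', offset=9
After 3 (tell()): offset=9
After 4 (seek(+0, END)): offset=17
After 5 (read(2)): returned '', offset=17
After 6 (seek(10, SET)): offset=10
After 7 (read(7)): returned 'AP9MUR9', offset=17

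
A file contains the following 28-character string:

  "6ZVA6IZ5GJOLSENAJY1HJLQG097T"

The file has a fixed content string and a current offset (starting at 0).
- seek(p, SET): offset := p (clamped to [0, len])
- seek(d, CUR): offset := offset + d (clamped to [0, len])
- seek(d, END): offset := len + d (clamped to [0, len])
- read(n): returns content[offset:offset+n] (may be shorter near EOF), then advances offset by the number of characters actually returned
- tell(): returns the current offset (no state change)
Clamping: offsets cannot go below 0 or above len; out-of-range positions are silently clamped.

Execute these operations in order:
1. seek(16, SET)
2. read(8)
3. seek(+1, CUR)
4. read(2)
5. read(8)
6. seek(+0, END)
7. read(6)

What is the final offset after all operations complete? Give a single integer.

After 1 (seek(16, SET)): offset=16
After 2 (read(8)): returned 'JY1HJLQG', offset=24
After 3 (seek(+1, CUR)): offset=25
After 4 (read(2)): returned '97', offset=27
After 5 (read(8)): returned 'T', offset=28
After 6 (seek(+0, END)): offset=28
After 7 (read(6)): returned '', offset=28

Answer: 28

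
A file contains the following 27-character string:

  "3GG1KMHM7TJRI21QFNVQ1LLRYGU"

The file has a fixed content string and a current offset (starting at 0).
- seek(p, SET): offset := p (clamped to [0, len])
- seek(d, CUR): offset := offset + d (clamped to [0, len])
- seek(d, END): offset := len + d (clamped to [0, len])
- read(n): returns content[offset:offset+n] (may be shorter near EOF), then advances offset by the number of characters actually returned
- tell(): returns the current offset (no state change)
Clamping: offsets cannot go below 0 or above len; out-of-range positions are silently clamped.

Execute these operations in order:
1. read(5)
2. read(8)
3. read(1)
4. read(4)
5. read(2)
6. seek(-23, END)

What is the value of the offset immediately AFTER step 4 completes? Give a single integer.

Answer: 18

Derivation:
After 1 (read(5)): returned '3GG1K', offset=5
After 2 (read(8)): returned 'MHM7TJRI', offset=13
After 3 (read(1)): returned '2', offset=14
After 4 (read(4)): returned '1QFN', offset=18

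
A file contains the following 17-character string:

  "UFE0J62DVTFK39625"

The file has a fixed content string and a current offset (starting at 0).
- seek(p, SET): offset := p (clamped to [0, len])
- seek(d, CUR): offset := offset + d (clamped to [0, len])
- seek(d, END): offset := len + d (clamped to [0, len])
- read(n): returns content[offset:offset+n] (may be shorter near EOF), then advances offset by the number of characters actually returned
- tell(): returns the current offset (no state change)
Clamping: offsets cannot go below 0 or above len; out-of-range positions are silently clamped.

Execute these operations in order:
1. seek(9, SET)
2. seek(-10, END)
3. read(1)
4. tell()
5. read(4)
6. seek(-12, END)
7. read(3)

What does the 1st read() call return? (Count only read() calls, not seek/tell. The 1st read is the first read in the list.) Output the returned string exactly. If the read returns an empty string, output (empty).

Answer: D

Derivation:
After 1 (seek(9, SET)): offset=9
After 2 (seek(-10, END)): offset=7
After 3 (read(1)): returned 'D', offset=8
After 4 (tell()): offset=8
After 5 (read(4)): returned 'VTFK', offset=12
After 6 (seek(-12, END)): offset=5
After 7 (read(3)): returned '62D', offset=8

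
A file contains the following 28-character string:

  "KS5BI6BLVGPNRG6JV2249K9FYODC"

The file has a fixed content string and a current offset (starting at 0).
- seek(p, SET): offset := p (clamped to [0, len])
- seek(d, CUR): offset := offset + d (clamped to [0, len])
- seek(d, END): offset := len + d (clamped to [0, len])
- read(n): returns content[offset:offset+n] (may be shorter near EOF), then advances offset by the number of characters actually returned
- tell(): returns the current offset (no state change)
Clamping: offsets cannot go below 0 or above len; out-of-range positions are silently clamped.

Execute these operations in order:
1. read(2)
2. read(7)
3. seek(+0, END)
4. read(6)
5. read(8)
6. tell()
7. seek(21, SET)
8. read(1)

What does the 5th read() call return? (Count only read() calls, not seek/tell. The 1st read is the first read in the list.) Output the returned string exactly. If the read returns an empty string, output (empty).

Answer: K

Derivation:
After 1 (read(2)): returned 'KS', offset=2
After 2 (read(7)): returned '5BI6BLV', offset=9
After 3 (seek(+0, END)): offset=28
After 4 (read(6)): returned '', offset=28
After 5 (read(8)): returned '', offset=28
After 6 (tell()): offset=28
After 7 (seek(21, SET)): offset=21
After 8 (read(1)): returned 'K', offset=22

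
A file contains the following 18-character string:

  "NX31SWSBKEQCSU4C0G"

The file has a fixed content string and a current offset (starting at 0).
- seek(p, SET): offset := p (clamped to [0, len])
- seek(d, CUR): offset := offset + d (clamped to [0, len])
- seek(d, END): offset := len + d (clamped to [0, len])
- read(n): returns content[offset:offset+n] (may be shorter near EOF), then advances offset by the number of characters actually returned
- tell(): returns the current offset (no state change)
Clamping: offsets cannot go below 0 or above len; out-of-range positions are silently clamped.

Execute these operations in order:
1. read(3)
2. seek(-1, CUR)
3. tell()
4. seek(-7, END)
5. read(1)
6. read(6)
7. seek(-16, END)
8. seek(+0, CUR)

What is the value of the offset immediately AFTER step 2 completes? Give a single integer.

Answer: 2

Derivation:
After 1 (read(3)): returned 'NX3', offset=3
After 2 (seek(-1, CUR)): offset=2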